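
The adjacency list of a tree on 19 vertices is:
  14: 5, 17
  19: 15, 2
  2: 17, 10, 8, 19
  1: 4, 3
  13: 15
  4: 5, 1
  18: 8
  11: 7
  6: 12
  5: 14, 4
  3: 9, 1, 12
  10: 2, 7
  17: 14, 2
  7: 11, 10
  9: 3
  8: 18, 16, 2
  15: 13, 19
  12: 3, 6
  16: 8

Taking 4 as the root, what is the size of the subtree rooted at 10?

3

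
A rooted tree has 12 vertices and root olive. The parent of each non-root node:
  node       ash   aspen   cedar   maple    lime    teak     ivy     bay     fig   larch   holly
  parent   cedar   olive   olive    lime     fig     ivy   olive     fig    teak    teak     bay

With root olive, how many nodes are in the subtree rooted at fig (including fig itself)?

5

fig's subtree: {fig, lime, bay, maple, holly}, size 5.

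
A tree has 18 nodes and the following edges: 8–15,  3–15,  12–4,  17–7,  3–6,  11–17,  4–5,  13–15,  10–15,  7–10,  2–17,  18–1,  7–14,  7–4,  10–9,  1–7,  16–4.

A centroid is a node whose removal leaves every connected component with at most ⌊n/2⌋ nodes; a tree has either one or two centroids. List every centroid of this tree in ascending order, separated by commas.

7

Delete 7: the remaining components have sizes 7, 4, 3, 2, 1. Max 7 ≤ 9, so 7 is a centroid.
No neighbour of 7 does as well, so 7 is the unique centroid.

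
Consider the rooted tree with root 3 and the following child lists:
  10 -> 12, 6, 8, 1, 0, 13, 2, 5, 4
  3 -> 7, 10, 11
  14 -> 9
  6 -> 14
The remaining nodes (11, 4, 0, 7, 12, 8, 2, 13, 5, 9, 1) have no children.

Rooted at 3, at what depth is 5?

2

Path from 3 to 5: 3–10–5, which has 2 edges.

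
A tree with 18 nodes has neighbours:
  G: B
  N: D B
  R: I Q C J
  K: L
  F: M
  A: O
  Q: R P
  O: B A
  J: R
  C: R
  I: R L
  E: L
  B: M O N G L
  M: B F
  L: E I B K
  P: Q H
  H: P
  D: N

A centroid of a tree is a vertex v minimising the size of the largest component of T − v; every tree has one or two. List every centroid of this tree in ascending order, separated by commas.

L

If L is removed the pieces have sizes 8, 7, 1, 1, all ≤ ⌊18/2⌋ = 9.
No neighbour of L does as well, so L is the unique centroid.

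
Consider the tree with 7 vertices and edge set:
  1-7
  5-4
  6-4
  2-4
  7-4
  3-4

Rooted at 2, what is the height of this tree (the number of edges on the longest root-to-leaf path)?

1 sits deepest: 2 → 4 → 7 → 1 — 3 edges from the root.

3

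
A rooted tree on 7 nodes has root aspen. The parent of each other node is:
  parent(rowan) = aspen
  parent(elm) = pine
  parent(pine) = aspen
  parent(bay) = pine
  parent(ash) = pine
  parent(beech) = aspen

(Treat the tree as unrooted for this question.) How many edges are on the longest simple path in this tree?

3

Starting from rowan, a farthest node is ash at distance 3.
One longest path: rowan-aspen-pine-ash.
So the diameter is 3.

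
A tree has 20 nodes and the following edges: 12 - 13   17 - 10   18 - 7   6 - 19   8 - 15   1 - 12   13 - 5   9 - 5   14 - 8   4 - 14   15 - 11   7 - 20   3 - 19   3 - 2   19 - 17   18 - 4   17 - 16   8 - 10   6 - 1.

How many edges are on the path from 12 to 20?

The path is 12 – 1 – 6 – 19 – 17 – 10 – 8 – 14 – 4 – 18 – 7 – 20, which has 11 edges.

11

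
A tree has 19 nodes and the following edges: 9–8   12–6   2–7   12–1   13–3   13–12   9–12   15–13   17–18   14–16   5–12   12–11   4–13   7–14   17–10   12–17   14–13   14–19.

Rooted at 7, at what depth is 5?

4

Climbing from 5 to the root: 5–12–13–14–7. That's 4 steps.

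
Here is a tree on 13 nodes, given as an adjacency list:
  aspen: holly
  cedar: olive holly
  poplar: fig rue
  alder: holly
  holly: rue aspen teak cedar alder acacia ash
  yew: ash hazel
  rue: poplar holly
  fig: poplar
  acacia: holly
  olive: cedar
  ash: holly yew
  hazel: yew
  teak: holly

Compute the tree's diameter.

6

Starting from hazel, a farthest node is fig at distance 6.
One longest path: hazel – yew – ash – holly – rue – poplar – fig.
So the diameter is 6.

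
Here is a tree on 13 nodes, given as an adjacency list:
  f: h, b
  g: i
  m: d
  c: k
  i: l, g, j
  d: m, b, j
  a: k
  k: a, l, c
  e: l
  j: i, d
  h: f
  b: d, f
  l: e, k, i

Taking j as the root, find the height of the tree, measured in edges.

4

A deepest node is h, reached by j-d-b-f-h.
That path has 4 edges, so the height is 4.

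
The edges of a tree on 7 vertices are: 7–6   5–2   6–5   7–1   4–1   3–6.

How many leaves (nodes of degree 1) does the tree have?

3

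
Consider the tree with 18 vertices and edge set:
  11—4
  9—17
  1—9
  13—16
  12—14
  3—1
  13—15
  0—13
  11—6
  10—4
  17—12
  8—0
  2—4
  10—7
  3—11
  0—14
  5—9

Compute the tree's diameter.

BFS from 15 reaches 7 last, at distance 12; BFS from 7 confirms no node is farther.
Path: 15 - 13 - 0 - 14 - 12 - 17 - 9 - 1 - 3 - 11 - 4 - 10 - 7.

12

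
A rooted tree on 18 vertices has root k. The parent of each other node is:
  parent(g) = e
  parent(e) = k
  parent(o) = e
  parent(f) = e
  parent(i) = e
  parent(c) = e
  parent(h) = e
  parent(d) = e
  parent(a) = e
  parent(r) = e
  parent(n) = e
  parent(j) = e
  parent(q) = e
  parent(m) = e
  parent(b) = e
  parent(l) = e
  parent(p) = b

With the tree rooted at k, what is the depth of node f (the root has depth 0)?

2

Path from k to f: k–e–f, which has 2 edges.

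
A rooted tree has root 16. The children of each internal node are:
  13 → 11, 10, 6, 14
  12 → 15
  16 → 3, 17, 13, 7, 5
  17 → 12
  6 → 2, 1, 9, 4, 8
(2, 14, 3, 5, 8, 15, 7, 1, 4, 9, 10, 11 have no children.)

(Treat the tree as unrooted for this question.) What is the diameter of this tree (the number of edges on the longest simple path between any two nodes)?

A longest path is 15 - 12 - 17 - 16 - 13 - 6 - 4, with 6 edges.

6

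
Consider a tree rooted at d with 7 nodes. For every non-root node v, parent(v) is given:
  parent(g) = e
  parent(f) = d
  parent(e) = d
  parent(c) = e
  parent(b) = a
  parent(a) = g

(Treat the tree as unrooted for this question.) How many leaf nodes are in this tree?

The leaves are b, c, f.
That is 3 leaves.

3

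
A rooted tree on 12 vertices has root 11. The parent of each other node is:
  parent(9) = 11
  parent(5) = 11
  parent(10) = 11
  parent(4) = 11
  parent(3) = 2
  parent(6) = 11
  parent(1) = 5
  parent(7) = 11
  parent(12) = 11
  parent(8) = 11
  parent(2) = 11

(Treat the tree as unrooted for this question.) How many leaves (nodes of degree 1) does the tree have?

9

The leaves are 1, 3, 4, 6, 7, 8, 9, 10, 12.
That is 9 leaves.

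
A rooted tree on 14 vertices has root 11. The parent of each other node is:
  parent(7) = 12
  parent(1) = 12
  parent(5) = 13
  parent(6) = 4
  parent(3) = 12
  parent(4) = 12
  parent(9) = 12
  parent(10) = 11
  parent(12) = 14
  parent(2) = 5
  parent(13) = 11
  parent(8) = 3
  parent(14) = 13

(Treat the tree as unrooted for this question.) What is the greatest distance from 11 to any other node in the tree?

A farthest node from 11 is 6 (8 also at distance 5).
The path 11–13–14–12–4–6 has 5 edges.

5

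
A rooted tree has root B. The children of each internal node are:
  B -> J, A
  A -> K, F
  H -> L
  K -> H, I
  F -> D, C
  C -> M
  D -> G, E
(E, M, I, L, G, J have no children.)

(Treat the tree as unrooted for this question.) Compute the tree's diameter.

BFS from L reaches G last, at distance 6; BFS from G confirms no node is farther.
Path: L-H-K-A-F-D-G.

6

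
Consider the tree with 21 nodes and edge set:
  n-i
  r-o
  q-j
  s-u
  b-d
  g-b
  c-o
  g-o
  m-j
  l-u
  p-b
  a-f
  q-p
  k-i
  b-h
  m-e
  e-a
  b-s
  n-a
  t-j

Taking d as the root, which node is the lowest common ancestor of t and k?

t's ancestor chain is t, j, q, p, b, d and k's is k, i, n, a, e, m, j, q, p, b, d; they first meet at j.

j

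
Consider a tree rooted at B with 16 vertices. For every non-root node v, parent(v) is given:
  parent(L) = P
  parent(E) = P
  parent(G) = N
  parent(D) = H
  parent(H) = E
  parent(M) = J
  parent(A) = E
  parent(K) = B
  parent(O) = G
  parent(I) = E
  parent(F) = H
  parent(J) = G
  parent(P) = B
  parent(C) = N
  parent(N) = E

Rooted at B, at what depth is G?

4

Path from B to G: B → P → E → N → G, which has 4 edges.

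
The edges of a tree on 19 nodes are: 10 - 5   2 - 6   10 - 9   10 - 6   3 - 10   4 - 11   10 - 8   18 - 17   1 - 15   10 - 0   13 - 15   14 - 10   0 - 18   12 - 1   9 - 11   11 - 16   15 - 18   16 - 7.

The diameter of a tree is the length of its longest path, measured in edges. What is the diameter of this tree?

BFS from 12 reaches 7 last, at distance 9; BFS from 7 confirms no node is farther.
Path: 12 – 1 – 15 – 18 – 0 – 10 – 9 – 11 – 16 – 7.

9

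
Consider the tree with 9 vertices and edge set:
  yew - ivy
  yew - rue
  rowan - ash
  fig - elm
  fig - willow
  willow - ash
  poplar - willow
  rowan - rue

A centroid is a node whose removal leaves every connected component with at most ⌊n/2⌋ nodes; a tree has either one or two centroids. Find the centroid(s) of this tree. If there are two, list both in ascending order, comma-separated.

ash

If ash is removed the pieces have sizes 4, 4, all ≤ ⌊9/2⌋ = 4.
No neighbour of ash does as well, so ash is the unique centroid.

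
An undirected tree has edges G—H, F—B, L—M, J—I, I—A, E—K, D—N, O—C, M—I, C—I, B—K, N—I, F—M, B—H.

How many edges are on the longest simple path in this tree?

BFS from D reaches G last, at distance 7; BFS from G confirms no node is farther.
Path: D-N-I-M-F-B-H-G.

7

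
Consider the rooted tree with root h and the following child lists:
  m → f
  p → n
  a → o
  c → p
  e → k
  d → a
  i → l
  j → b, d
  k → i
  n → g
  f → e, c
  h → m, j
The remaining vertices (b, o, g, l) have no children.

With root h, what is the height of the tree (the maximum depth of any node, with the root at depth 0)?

6

A deepest node is g, reached by h → m → f → c → p → n → g.
That path has 6 edges, so the height is 6.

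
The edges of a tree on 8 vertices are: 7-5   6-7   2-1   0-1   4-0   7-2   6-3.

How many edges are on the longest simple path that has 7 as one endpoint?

4

A farthest node from 7 is 4.
The path 7–2–1–0–4 has 4 edges.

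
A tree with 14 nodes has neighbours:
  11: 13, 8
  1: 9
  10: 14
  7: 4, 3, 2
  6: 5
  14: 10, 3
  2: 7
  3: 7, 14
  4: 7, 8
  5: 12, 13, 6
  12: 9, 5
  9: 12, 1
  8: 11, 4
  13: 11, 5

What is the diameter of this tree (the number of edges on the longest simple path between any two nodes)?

A longest path is 1-9-12-5-13-11-8-4-7-3-14-10, with 11 edges.

11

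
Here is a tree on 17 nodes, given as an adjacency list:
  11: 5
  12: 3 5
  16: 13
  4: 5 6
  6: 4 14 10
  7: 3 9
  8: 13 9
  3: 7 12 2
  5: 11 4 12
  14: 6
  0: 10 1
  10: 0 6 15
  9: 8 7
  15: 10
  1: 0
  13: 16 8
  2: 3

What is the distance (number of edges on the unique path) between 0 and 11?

5

0 – 10 – 6 – 4 – 5 – 11: 5 edges.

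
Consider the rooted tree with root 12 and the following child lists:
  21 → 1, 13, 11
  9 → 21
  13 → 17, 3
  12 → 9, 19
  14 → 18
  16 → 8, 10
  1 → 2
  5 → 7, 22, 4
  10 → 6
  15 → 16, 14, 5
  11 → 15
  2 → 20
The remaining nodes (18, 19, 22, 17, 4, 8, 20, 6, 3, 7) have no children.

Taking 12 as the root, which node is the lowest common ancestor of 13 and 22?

21

Path 13→root: 13 21 9 12; path 22→root: 22 5 15 11 21 9 12.
First common node: 21.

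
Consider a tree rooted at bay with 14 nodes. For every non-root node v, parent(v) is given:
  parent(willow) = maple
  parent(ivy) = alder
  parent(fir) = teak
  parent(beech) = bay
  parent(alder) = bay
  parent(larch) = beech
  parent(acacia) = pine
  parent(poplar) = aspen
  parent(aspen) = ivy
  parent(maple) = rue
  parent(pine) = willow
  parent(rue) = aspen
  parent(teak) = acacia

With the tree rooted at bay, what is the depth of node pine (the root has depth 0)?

7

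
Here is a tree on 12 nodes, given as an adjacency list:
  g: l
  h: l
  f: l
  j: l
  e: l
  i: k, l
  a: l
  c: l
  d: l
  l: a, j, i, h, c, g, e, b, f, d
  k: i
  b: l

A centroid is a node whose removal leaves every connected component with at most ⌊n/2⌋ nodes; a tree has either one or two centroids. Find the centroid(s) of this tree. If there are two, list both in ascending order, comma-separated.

l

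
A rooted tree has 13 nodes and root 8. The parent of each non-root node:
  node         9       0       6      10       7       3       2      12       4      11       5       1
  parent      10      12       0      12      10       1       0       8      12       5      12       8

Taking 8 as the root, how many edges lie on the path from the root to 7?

3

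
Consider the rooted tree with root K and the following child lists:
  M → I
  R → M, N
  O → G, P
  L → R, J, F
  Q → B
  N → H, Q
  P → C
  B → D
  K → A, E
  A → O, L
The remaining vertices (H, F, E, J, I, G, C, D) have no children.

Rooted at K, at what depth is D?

7

Path from K to D: K–A–L–R–N–Q–B–D, which has 7 edges.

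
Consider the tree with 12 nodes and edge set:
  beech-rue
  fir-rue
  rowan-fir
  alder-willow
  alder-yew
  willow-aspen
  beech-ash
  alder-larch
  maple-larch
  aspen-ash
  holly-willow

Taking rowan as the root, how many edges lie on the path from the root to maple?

rowan–fir–rue–beech–ash–aspen–willow–alder–larch–maple — 9 edges.

9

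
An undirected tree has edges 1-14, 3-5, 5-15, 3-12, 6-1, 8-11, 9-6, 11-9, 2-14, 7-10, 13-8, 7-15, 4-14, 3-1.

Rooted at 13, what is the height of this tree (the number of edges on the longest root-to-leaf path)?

10

10 sits deepest: 13-8-11-9-6-1-3-5-15-7-10 — 10 edges from the root.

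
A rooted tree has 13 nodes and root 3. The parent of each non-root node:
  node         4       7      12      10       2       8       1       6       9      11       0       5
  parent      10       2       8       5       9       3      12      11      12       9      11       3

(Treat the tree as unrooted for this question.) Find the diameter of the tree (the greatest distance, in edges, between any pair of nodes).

8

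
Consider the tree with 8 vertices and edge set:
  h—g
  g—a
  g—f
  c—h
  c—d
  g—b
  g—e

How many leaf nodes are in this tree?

5

Degree-1 nodes: a, b, d, e, f — 5 of them.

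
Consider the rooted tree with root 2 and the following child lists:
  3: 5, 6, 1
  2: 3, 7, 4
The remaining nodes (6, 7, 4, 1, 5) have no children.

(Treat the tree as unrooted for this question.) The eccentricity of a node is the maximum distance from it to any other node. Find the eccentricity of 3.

2

Distances from 3 peak at 2, attained at 7 (4 also at distance 2).
3-2-7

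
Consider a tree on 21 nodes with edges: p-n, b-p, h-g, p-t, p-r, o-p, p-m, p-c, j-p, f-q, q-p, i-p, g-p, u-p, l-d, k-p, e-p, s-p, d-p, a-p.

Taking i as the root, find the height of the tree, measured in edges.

3

The longest root-to-leaf path is i–p–q–f (3 edges).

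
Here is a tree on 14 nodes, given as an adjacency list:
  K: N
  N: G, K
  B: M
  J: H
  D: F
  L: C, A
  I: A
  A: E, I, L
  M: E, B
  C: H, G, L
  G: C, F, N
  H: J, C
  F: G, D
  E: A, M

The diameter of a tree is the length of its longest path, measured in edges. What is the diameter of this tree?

8

A longest path is B – M – E – A – L – C – G – F – D, with 8 edges.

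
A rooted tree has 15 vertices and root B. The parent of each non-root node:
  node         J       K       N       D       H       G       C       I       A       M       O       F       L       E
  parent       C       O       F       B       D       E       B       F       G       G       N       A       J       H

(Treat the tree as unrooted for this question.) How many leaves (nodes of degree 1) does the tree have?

4

Exactly 4 nodes have a single neighbour: I, K, L, M.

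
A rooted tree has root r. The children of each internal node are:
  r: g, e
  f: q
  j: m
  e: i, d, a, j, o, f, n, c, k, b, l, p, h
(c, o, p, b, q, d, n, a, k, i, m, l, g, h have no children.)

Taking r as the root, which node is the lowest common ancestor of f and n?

e

Ancestors of f (toward the root): f, e, r.
Ancestors of n: n, e, r.
The deepest node appearing in both lists is e.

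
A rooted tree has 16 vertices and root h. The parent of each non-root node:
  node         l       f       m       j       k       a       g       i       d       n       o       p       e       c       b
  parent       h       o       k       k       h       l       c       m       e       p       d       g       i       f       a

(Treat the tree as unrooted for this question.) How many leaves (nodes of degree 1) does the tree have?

Exactly 3 nodes have a single neighbour: b, j, n.

3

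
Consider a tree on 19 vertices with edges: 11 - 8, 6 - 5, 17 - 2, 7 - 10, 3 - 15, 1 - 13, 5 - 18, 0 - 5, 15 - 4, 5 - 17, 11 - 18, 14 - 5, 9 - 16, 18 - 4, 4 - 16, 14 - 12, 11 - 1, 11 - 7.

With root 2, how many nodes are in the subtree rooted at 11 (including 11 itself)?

6

The subtree rooted at 11 contains: 11, 7, 1, 8, 10, 13 — 6 nodes.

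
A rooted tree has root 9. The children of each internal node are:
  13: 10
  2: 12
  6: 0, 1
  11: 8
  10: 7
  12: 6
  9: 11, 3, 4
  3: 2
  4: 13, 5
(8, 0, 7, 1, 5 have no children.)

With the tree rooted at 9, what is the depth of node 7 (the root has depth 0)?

4

Path from 9 to 7: 9 → 4 → 13 → 10 → 7, which has 4 edges.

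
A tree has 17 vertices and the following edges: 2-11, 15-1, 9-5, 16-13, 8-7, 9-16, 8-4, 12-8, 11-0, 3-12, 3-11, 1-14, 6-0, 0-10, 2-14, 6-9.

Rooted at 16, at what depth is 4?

Climbing from 4 to the root: 4–8–12–3–11–0–6–9–16. That's 8 steps.

8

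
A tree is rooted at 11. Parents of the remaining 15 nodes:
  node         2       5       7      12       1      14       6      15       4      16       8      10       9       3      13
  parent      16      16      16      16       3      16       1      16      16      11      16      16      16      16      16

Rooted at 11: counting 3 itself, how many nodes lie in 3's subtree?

3's subtree: {3, 1, 6}, size 3.

3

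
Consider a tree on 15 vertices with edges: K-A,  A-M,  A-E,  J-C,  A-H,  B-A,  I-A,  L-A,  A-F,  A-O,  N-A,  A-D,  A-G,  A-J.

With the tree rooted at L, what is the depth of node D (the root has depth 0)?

2

Climbing from D to the root: D → A → L. That's 2 steps.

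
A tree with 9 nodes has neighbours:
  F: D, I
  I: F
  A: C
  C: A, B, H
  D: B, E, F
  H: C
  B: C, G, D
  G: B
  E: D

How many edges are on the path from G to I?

4

Walking from G: G - B - D - F - I. Length 4.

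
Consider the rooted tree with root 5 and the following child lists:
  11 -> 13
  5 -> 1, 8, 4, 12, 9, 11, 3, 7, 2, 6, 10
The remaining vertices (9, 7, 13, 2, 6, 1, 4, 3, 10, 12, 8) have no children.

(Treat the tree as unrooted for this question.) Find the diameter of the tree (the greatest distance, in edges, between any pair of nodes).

A longest path is 13–11–5–1, with 3 edges.

3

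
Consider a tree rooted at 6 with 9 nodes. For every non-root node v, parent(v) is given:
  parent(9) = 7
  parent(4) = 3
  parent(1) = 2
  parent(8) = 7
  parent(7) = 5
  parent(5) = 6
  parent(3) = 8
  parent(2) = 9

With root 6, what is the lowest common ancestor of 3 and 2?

7

Path 3→root: 3 8 7 5 6; path 2→root: 2 9 7 5 6.
First common node: 7.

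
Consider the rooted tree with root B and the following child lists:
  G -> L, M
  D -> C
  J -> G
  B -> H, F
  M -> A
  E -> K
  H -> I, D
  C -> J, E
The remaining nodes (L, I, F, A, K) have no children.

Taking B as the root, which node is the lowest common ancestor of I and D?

Path I→root: I H B; path D→root: D H B.
First common node: H.

H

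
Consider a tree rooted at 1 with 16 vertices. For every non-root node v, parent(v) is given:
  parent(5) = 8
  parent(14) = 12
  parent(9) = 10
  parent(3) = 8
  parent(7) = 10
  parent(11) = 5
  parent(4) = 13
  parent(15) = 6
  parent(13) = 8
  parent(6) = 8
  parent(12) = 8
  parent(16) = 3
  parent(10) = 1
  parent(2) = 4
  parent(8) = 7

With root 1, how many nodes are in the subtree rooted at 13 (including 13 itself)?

3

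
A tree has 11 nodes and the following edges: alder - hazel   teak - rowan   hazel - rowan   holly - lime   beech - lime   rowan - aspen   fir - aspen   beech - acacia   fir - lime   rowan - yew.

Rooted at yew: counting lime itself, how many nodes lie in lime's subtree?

4

Descendants of lime (including itself): lime, beech, holly, acacia. That's 4.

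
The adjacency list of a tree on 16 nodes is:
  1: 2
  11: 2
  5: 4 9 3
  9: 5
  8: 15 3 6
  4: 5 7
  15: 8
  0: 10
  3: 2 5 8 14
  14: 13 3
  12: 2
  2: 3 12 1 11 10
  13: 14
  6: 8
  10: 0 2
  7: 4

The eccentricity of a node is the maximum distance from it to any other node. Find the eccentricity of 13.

A farthest node from 13 is 7 (0 also at distance 5).
The path 13 – 14 – 3 – 5 – 4 – 7 has 5 edges.

5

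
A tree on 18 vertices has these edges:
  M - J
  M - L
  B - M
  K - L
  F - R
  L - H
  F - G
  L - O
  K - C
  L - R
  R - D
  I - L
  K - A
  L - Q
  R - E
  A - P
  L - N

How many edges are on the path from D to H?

Walking from D: D - R - L - H. Length 3.

3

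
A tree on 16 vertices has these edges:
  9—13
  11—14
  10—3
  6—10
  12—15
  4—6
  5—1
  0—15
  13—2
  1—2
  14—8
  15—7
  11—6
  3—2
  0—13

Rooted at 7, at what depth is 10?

6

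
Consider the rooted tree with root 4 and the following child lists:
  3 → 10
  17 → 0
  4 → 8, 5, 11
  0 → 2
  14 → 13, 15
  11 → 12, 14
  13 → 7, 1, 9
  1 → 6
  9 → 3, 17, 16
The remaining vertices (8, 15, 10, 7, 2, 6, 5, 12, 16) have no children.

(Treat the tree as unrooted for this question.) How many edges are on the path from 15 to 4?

15 - 14 - 11 - 4: 3 edges.

3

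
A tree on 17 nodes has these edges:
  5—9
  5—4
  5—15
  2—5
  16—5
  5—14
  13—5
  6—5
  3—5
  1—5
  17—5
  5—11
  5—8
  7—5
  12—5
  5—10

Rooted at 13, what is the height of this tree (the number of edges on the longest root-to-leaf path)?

2

1 sits deepest: 13–5–1 — 2 edges from the root.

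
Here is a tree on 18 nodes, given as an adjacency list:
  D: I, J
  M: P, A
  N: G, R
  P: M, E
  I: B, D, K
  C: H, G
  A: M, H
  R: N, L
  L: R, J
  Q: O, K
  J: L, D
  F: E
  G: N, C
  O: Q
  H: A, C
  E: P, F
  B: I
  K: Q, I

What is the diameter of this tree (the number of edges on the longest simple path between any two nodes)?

16

A longest path is O-Q-K-I-D-J-L-R-N-G-C-H-A-M-P-E-F, with 16 edges.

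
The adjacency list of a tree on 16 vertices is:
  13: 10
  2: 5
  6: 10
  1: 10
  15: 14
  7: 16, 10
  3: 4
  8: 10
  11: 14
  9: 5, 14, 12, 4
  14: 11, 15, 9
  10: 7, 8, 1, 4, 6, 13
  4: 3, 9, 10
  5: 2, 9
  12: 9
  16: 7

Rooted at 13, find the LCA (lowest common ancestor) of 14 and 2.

9

Path 14→root: 14 9 4 10 13; path 2→root: 2 5 9 4 10 13.
First common node: 9.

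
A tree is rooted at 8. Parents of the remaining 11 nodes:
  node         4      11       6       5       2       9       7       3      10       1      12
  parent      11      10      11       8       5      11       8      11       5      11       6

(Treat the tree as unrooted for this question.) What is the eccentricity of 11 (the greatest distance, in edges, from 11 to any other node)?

4

The node farthest from 11 is 7, via 11–10–5–8–7 — 4 edges.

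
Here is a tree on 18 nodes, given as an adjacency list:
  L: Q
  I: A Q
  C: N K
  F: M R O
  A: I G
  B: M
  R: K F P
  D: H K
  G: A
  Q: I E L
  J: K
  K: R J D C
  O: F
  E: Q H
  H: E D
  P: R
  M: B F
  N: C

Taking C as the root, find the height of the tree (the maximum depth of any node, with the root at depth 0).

A deepest node is G, reached by C–K–D–H–E–Q–I–A–G.
That path has 8 edges, so the height is 8.

8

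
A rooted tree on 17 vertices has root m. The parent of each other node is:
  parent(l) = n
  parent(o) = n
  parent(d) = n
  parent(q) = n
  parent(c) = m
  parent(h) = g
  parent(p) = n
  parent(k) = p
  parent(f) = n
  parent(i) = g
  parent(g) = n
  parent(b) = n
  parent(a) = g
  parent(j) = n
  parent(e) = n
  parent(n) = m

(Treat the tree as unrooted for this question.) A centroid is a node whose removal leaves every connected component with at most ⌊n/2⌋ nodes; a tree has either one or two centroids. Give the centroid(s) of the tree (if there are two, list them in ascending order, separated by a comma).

If n is removed the pieces have sizes 4, 2, 2, 1, 1, 1, 1, 1, 1, 1, 1, all ≤ ⌊17/2⌋ = 8.
No neighbour of n does as well, so n is the unique centroid.

n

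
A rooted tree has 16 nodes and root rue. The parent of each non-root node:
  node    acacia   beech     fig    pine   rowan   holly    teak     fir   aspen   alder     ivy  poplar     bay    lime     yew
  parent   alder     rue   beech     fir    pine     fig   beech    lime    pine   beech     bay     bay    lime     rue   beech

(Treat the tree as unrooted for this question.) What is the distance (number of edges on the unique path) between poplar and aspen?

5

The path is poplar–bay–lime–fir–pine–aspen, which has 5 edges.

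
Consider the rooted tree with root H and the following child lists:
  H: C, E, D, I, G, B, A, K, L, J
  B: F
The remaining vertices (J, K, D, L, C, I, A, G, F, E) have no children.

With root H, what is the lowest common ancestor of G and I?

H

Ancestors of G (toward the root): G, H.
Ancestors of I: I, H.
The deepest node appearing in both lists is H.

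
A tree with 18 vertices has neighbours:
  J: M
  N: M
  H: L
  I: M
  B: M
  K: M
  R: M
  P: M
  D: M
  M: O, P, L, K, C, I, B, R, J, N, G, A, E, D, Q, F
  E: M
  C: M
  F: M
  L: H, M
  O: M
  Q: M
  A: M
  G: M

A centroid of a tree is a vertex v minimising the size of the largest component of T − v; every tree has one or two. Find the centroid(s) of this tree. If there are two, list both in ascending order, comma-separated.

M

Removing M splits the tree into components of sizes 2, 1, 1, 1, 1, 1, 1, 1, 1, 1, 1, 1, 1, 1, 1, 1; the largest is 2 ≤ ⌊18/2⌋ = 9.
Every other node leaves some component of size > 9, so the centroid is unique.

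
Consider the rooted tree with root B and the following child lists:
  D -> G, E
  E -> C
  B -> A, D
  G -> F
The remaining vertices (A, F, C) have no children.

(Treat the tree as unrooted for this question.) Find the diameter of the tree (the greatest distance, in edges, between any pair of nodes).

BFS from A reaches F last, at distance 4; BFS from F confirms no node is farther.
Path: A–B–D–G–F.

4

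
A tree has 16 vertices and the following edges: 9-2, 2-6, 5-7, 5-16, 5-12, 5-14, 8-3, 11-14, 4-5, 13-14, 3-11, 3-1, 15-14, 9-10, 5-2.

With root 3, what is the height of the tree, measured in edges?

The longest root-to-leaf path is 3 – 11 – 14 – 5 – 2 – 9 – 10 (6 edges).

6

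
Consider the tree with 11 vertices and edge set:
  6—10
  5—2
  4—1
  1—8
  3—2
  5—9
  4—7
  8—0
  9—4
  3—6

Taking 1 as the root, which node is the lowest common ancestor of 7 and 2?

Ancestors of 7 (toward the root): 7, 4, 1.
Ancestors of 2: 2, 5, 9, 4, 1.
The deepest node appearing in both lists is 4.

4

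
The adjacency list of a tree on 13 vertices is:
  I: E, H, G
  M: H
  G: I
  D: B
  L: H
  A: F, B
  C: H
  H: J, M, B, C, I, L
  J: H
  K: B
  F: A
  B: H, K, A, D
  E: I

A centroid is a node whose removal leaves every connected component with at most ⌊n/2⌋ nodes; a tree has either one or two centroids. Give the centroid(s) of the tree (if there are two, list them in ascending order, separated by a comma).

If H is removed the pieces have sizes 5, 3, 1, 1, 1, 1, all ≤ ⌊13/2⌋ = 6.
Every other node leaves some component of size > 6, so the centroid is unique.

H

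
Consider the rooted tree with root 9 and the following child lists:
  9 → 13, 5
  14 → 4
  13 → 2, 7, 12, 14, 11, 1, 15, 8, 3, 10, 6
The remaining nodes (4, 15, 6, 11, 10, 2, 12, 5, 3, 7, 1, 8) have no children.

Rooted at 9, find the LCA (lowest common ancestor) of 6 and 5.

9

6's ancestor chain is 6, 13, 9 and 5's is 5, 9; they first meet at 9.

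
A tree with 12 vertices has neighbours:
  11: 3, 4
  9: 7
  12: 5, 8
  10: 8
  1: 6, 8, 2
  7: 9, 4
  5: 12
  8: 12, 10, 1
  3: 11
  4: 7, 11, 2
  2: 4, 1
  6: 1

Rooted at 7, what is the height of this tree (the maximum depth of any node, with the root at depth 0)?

A deepest node is 5, reached by 7 → 4 → 2 → 1 → 8 → 12 → 5.
That path has 6 edges, so the height is 6.

6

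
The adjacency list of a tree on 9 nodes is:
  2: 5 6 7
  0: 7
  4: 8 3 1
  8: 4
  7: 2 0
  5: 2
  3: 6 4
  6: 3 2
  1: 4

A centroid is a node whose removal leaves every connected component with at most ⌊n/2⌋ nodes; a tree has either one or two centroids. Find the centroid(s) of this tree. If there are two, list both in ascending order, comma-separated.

6

If 6 is removed the pieces have sizes 4, 4, all ≤ ⌊9/2⌋ = 4.
Every other node leaves some component of size > 4, so the centroid is unique.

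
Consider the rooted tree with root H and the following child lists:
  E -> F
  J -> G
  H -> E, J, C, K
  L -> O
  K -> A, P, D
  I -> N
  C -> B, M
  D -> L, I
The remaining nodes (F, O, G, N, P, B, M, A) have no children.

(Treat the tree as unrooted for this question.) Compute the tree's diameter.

Starting from O, a farthest node is G at distance 6.
One longest path: O-L-D-K-H-J-G.
So the diameter is 6.

6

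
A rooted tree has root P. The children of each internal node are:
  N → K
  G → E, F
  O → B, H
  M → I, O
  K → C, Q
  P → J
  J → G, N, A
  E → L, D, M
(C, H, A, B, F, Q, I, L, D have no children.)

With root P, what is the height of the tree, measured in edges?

6

A deepest node is H, reached by P–J–G–E–M–O–H.
That path has 6 edges, so the height is 6.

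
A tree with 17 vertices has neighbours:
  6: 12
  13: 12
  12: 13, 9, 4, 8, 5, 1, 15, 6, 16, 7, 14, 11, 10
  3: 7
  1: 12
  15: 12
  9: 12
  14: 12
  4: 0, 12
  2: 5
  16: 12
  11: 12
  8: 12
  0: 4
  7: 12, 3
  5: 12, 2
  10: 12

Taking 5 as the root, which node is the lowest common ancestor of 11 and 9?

12

11's ancestor chain is 11, 12, 5 and 9's is 9, 12, 5; they first meet at 12.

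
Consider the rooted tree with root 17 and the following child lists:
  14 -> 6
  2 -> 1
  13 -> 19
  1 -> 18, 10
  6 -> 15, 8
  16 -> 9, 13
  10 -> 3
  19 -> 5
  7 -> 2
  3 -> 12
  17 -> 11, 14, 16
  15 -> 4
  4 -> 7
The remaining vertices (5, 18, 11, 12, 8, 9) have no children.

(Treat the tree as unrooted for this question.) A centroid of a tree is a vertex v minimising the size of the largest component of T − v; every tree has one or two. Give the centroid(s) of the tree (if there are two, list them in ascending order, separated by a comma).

6

Removing 6 splits the tree into components of sizes 9, 8, 1; the largest is 9 ≤ ⌊19/2⌋ = 9.
Every other node leaves some component of size > 9, so the centroid is unique.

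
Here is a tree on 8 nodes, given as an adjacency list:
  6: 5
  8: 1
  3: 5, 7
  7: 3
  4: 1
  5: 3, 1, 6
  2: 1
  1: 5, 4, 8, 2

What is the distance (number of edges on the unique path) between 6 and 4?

The path is 6 – 5 – 1 – 4, which has 3 edges.

3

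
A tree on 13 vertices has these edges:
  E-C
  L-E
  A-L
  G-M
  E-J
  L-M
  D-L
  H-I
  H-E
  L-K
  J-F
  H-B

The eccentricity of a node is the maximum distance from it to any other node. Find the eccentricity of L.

3

Distances from L peak at 3, attained at I (B, F also at distance 3).
L-E-H-I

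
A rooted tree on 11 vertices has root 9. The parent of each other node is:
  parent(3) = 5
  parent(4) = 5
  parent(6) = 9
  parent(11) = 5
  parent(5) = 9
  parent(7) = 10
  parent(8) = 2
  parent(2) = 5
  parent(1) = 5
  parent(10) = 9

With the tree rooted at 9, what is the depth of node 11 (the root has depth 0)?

2

Path from 9 to 11: 9 – 5 – 11, which has 2 edges.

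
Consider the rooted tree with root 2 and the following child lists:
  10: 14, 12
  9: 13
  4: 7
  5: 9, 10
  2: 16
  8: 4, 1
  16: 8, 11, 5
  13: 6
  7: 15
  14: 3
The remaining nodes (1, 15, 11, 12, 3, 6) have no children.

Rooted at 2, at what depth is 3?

Path from 2 to 3: 2 – 16 – 5 – 10 – 14 – 3, which has 5 edges.

5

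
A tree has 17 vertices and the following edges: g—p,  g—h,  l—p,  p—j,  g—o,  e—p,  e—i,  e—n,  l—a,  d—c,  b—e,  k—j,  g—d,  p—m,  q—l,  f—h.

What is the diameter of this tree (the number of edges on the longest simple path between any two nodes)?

Starting from c, a farthest node is b at distance 5.
One longest path: c - d - g - p - e - b.
So the diameter is 5.

5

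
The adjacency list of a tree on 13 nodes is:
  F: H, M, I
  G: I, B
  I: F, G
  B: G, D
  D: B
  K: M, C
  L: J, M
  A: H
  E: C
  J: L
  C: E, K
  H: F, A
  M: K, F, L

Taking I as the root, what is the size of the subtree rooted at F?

F's subtree: {F, M, H, K, L, A, C, J, E}, size 9.

9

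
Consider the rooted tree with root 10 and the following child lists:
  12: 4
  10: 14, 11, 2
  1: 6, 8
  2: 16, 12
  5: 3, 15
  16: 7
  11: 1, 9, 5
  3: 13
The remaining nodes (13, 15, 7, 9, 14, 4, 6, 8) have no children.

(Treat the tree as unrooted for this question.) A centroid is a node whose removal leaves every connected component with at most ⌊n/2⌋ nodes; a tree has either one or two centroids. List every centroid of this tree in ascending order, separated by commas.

Delete 11: the remaining components have sizes 7, 4, 3, 1. Max 7 ≤ 8, so 11 is a centroid.
Every other node leaves some component of size > 8, so the centroid is unique.

11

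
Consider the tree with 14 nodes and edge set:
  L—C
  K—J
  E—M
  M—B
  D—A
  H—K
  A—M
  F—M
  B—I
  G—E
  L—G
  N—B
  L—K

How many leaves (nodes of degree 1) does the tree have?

The leaves are C, D, F, H, I, J, N.
That is 7 leaves.

7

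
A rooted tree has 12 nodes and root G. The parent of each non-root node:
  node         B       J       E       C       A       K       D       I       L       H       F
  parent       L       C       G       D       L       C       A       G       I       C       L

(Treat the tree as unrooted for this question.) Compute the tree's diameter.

7

Starting from E, a farthest node is H at distance 7.
One longest path: E – G – I – L – A – D – C – H.
So the diameter is 7.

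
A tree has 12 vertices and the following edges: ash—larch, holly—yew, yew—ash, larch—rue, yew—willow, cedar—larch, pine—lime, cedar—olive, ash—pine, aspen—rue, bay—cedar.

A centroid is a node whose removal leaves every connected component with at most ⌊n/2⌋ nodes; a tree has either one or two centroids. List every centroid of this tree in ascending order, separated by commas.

Delete larch: the remaining components have sizes 6, 3, 2. Max 6 ≤ 6, so larch is a centroid.
Its neighbour ash also leaves a largest component of size 6, so both are centroids.

ash, larch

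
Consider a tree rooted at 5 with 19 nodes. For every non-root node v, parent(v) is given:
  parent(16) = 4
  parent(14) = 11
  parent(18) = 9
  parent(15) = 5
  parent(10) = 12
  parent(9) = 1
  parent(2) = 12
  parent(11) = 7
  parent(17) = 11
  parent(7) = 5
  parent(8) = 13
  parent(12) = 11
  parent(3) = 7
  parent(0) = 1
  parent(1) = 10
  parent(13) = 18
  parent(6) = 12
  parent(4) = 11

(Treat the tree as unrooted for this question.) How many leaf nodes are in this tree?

9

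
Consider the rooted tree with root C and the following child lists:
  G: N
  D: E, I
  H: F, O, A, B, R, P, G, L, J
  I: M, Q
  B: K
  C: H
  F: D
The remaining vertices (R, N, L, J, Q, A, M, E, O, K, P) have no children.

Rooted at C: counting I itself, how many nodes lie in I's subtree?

The subtree rooted at I contains: I, M, Q — 3 nodes.

3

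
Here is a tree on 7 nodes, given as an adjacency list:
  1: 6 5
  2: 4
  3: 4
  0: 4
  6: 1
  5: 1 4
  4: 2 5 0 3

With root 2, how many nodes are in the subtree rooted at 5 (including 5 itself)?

5's subtree: {5, 1, 6}, size 3.

3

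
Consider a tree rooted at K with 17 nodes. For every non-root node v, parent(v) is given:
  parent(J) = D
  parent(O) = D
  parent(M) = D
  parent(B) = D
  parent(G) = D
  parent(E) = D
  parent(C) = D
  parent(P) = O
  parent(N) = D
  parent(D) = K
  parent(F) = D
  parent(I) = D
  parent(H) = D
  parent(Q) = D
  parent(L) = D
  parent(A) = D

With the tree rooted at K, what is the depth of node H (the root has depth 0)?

Climbing from H to the root: H – D – K. That's 2 steps.

2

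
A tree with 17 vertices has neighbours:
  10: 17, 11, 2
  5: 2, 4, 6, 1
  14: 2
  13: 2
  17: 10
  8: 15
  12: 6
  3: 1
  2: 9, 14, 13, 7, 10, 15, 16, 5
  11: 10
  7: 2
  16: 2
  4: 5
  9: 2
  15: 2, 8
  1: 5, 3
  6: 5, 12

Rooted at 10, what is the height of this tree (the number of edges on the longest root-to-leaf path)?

The longest root-to-leaf path is 10 → 2 → 5 → 6 → 12 (4 edges).

4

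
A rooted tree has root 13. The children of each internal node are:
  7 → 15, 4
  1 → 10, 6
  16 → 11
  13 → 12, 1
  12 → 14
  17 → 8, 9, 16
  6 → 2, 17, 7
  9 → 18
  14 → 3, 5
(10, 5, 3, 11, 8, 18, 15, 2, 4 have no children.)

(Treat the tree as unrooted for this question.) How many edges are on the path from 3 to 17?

3–14–12–13–1–6–17: 6 edges.

6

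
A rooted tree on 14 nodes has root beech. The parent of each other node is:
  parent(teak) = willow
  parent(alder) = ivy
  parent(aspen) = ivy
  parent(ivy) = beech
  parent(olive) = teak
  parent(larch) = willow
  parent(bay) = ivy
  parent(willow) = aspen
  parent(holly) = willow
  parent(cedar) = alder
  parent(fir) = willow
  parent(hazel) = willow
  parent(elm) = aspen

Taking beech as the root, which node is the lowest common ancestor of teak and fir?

Path teak→root: teak willow aspen ivy beech; path fir→root: fir willow aspen ivy beech.
First common node: willow.

willow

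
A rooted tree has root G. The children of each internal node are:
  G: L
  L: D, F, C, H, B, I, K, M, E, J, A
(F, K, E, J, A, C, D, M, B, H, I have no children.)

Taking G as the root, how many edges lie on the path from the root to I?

2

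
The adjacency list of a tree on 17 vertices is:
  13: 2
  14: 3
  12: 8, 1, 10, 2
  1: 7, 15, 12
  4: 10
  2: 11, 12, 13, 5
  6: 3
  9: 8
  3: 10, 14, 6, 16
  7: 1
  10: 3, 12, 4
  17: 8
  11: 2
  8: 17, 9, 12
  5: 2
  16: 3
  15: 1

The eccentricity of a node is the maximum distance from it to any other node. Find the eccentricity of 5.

5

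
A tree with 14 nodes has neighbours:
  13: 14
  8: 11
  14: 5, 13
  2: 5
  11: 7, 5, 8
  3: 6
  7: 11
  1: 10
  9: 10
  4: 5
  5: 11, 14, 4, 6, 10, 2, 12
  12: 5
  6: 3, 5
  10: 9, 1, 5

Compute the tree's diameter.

4

A longest path is 9-10-5-11-8, with 4 edges.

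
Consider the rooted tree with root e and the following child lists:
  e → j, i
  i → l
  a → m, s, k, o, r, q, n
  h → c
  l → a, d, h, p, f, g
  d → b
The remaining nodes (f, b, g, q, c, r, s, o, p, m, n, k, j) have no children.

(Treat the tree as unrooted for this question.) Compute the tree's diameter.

5

Starting from j, a farthest node is q at distance 5.
One longest path: j – e – i – l – a – q.
So the diameter is 5.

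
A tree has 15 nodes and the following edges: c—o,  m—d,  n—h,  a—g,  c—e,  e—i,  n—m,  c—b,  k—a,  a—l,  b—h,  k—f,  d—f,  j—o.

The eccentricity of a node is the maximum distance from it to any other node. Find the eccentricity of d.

The node farthest from d is i (j also at distance 7), via d–m–n–h–b–c–e–i — 7 edges.

7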